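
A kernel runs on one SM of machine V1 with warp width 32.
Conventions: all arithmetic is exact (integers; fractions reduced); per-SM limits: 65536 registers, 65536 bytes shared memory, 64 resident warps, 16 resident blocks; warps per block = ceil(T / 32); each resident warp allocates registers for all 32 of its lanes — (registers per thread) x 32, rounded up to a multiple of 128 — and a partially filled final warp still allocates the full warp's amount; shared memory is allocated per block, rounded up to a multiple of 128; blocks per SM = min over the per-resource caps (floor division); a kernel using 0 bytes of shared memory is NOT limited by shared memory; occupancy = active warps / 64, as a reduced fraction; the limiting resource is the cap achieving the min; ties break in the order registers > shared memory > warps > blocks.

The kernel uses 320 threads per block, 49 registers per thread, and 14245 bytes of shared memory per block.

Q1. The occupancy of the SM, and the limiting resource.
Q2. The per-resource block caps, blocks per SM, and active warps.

Answer: occupancy 15/32, limited by registers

registers: 3 blocks
shared memory: 4 blocks
warps: 6 blocks
blocks: 16 blocks

Answer: 3 blocks, 30 active warps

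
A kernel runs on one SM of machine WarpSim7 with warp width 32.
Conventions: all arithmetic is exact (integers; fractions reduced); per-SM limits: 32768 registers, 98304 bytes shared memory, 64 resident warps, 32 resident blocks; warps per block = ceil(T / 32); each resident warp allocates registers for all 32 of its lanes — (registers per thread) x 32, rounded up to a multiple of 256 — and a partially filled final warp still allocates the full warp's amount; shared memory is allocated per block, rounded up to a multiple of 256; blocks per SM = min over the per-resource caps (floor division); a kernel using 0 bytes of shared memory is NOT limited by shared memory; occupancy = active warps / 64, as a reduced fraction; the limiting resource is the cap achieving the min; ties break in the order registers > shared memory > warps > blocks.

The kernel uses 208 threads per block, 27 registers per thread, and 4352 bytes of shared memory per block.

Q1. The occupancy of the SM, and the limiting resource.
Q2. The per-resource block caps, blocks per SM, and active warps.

Answer: occupancy 7/16, limited by registers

registers: 4 blocks
shared memory: 22 blocks
warps: 9 blocks
blocks: 32 blocks

Answer: 4 blocks, 28 active warps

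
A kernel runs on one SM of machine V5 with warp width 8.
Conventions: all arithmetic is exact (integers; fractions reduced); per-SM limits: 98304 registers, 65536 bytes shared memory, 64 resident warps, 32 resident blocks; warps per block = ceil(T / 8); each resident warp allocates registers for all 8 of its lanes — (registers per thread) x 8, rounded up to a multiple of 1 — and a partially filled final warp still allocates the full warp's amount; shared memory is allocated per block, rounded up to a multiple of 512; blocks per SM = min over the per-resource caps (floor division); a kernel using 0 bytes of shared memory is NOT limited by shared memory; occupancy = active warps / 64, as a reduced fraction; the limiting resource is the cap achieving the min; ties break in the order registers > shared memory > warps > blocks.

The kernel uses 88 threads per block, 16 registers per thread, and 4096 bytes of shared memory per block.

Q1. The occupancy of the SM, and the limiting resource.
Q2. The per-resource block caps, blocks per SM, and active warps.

Answer: occupancy 55/64, limited by warps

registers: 69 blocks
shared memory: 16 blocks
warps: 5 blocks
blocks: 32 blocks

Answer: 5 blocks, 55 active warps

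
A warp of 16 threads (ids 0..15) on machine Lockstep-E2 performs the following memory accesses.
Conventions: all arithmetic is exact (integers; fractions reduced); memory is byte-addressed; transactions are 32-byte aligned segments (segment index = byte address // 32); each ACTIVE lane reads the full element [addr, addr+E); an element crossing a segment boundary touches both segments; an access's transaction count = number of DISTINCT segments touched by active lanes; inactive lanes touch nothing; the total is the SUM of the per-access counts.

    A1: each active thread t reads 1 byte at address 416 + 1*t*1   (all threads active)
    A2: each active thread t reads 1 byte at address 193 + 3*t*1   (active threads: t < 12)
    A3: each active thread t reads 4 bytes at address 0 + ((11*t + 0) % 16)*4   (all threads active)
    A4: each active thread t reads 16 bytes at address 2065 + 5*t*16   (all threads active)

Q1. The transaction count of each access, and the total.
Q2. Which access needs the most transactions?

A1: 1 transaction
A2: 2 transactions
A3: 2 transactions
A4: 24 transactions

Answer: 1,2,2,24; total 29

Answer: A4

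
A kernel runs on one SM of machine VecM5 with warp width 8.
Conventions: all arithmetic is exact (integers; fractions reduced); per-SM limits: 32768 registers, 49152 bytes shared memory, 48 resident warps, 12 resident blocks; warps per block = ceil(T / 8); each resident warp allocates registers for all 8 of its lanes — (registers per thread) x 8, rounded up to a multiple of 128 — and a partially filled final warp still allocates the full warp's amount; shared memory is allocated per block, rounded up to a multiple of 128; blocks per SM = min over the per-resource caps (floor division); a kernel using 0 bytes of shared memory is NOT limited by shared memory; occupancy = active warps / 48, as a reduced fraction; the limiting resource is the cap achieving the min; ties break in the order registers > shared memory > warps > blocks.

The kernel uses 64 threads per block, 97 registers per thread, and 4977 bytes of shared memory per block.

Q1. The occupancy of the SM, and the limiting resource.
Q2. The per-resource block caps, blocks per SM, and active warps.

Answer: occupancy 2/3, limited by registers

registers: 4 blocks
shared memory: 9 blocks
warps: 6 blocks
blocks: 12 blocks

Answer: 4 blocks, 32 active warps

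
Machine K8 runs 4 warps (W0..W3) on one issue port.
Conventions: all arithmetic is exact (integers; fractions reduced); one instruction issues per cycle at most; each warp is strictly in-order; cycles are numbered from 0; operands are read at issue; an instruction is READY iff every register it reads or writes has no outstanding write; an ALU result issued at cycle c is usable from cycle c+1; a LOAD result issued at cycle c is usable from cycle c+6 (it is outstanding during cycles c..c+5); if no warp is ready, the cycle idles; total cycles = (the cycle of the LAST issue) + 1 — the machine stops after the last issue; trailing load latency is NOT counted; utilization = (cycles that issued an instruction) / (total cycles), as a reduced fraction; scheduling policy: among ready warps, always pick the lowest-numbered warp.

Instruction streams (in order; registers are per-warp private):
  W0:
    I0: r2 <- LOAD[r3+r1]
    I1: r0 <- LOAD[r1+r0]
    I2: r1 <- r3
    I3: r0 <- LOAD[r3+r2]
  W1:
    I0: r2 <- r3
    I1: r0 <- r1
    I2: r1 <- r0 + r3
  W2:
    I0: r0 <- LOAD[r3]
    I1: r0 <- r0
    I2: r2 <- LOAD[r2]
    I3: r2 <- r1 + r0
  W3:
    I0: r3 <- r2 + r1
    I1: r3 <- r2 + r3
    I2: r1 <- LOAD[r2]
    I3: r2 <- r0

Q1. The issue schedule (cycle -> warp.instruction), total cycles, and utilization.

cycle 0: W0.I0
cycle 1: W0.I1
cycle 2: W0.I2
cycle 3: W1.I0
cycle 4: W1.I1
cycle 5: W1.I2
cycle 6: W2.I0
cycle 7: W0.I3
cycle 8: W3.I0
cycle 9: W3.I1
cycle 10: W3.I2
cycle 11: W3.I3
cycle 12: W2.I1
cycle 13: W2.I2
cycle 14: idle
cycle 15: idle
cycle 16: idle
cycle 17: idle
cycle 18: idle
cycle 19: W2.I3

Answer: 20 cycles, utilization 3/4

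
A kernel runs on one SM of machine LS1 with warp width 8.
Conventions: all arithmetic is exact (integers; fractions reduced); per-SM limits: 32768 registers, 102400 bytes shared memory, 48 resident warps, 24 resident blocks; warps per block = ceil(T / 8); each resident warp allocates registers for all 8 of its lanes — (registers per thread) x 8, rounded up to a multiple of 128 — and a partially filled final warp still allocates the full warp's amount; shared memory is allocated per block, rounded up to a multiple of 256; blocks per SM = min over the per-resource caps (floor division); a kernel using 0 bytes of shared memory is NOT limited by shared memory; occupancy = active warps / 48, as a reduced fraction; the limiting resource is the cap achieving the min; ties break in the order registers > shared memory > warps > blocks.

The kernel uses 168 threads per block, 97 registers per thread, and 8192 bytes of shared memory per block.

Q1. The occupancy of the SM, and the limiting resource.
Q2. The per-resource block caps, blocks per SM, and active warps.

Answer: occupancy 7/16, limited by registers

registers: 1 block
shared memory: 12 blocks
warps: 2 blocks
blocks: 24 blocks

Answer: 1 block, 21 active warps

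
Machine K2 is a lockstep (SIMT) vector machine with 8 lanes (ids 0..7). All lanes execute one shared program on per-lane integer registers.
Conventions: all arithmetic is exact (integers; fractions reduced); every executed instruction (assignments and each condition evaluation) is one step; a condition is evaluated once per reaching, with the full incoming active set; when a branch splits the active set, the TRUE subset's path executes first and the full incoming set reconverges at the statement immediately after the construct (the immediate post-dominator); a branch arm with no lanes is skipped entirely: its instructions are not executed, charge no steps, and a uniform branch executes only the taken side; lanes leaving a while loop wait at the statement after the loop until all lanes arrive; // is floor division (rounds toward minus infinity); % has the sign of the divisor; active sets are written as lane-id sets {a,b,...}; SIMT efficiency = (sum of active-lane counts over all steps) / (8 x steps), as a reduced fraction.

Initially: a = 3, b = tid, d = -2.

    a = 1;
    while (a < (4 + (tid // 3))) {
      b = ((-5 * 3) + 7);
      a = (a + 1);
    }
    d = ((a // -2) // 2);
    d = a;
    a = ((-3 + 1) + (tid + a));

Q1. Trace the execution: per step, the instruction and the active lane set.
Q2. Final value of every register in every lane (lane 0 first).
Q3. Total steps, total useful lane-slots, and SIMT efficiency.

step 0: a <- 1                       {0,1,2,3,4,5,6,7}
step 1: eval (a < (4 + (tid // 3)))  {0,1,2,3,4,5,6,7}
step 2: b <- ((-5 * 3) + 7)          {0,1,2,3,4,5,6,7}
step 3: a <- (a + 1)                 {0,1,2,3,4,5,6,7}
step 4: eval (a < (4 + (tid // 3)))  {0,1,2,3,4,5,6,7}
step 5: b <- ((-5 * 3) + 7)          {0,1,2,3,4,5,6,7}
step 6: a <- (a + 1)                 {0,1,2,3,4,5,6,7}
step 7: eval (a < (4 + (tid // 3)))  {0,1,2,3,4,5,6,7}
step 8: b <- ((-5 * 3) + 7)          {0,1,2,3,4,5,6,7}
step 9: a <- (a + 1)                 {0,1,2,3,4,5,6,7}
step 10: eval (a < (4 + (tid // 3)))  {0,1,2,3,4,5,6,7}
step 11: b <- ((-5 * 3) + 7)          {3,4,5,6,7}
step 12: a <- (a + 1)                 {3,4,5,6,7}
step 13: eval (a < (4 + (tid // 3)))  {3,4,5,6,7}
step 14: b <- ((-5 * 3) + 7)          {6,7}
step 15: a <- (a + 1)                 {6,7}
step 16: eval (a < (4 + (tid // 3)))  {6,7}
step 17: d <- ((a // -2) // 2)        {0,1,2,3,4,5,6,7}
step 18: d <- a                       {0,1,2,3,4,5,6,7}
step 19: a <- ((-3 + 1) + (tid + a))  {0,1,2,3,4,5,6,7}

Answer: 20 steps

a: 2,3,4,6,7,8,10,11
b: -8,-8,-8,-8,-8,-8,-8,-8
d: 4,4,4,5,5,5,6,6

steps = 20; useful = 133; efficiency = 133/160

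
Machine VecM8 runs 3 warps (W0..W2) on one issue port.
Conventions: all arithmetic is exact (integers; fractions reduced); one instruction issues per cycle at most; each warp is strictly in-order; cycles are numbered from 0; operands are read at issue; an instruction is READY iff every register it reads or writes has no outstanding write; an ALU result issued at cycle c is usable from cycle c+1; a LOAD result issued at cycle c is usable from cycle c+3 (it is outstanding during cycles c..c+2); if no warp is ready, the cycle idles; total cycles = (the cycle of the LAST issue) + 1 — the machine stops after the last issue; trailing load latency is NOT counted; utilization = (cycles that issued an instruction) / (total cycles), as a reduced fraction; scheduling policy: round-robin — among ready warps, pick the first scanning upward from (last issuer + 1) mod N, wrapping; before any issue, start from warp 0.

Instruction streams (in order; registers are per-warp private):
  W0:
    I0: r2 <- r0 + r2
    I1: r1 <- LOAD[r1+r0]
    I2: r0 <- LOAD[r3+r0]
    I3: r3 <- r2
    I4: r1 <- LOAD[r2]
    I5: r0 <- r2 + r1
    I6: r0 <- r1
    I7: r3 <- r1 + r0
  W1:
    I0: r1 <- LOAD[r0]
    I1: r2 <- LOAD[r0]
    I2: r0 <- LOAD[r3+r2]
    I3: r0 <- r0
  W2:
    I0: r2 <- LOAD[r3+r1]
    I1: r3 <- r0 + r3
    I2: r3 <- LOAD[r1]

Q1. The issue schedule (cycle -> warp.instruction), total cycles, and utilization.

cycle 0: W0.I0
cycle 1: W1.I0
cycle 2: W2.I0
cycle 3: W0.I1
cycle 4: W1.I1
cycle 5: W2.I1
cycle 6: W0.I2
cycle 7: W1.I2
cycle 8: W2.I2
cycle 9: W0.I3
cycle 10: W1.I3
cycle 11: W0.I4
cycle 12: idle
cycle 13: idle
cycle 14: W0.I5
cycle 15: W0.I6
cycle 16: W0.I7

Answer: 17 cycles, utilization 15/17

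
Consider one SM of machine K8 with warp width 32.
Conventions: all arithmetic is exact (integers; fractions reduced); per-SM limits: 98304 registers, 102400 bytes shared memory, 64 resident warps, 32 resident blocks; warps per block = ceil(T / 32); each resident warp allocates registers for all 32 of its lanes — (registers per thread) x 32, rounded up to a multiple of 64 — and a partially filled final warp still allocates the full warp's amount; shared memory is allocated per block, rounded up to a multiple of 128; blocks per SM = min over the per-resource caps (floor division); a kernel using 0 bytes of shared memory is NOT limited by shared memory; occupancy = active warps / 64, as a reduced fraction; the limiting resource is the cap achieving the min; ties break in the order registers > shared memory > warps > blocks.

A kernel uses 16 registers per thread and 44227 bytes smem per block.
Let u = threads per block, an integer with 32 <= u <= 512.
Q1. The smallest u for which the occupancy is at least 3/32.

Answer: u = 65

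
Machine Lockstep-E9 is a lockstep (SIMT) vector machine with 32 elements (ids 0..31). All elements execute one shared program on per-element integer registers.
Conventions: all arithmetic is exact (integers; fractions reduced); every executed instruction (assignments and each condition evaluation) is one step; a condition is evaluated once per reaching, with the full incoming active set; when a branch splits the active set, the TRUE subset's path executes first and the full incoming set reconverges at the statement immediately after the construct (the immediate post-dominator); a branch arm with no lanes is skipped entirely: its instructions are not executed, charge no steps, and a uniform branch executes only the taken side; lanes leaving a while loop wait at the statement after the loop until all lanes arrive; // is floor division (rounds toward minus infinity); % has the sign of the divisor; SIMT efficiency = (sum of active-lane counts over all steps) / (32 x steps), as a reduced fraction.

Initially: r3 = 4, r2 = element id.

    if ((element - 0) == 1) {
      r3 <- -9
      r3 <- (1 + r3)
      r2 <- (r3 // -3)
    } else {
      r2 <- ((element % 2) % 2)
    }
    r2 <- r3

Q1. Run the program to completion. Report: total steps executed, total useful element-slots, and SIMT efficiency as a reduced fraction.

Answer: 6 steps, 98 useful, 49/96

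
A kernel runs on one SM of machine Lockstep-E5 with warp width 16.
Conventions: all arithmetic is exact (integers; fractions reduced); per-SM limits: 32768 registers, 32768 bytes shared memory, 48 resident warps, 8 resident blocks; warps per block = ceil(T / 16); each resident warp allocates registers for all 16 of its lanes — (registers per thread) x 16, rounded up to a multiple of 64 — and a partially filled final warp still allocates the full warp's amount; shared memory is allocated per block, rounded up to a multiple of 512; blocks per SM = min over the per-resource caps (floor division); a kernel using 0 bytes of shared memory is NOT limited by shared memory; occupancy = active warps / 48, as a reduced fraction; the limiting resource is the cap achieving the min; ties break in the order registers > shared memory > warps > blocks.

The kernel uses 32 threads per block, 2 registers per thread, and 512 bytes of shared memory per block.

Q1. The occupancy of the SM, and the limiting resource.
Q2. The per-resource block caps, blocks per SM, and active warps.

Answer: occupancy 1/3, limited by blocks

registers: 256 blocks
shared memory: 64 blocks
warps: 24 blocks
blocks: 8 blocks

Answer: 8 blocks, 16 active warps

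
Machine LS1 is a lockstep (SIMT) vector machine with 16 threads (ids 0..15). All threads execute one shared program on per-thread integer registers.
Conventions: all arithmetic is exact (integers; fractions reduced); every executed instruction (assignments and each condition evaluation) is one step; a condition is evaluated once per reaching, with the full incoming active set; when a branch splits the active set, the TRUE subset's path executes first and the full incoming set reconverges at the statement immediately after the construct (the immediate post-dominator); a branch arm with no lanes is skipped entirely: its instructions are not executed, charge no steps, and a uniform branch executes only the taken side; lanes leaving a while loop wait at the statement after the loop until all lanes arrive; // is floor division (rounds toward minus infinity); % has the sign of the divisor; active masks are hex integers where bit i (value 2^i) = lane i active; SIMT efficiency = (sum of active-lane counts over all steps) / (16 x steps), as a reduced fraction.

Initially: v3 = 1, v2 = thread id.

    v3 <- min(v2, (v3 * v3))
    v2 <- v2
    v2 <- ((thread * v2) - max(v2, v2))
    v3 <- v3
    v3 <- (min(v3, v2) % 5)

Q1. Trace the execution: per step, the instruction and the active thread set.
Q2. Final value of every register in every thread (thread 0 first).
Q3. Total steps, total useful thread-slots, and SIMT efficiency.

step 0: v3 <- min(v2, (v3 * v3))     0xffff
step 1: v2 <- v2                     0xffff
step 2: v2 <- ((thread * v2) - max(v2, v2)) 0xffff
step 3: v3 <- v3                     0xffff
step 4: v3 <- (min(v3, v2) % 5)      0xffff

Answer: 5 steps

v3: 0,0,1,1,1,1,1,1,1,1,1,1,1,1,1,1
v2: 0,0,2,6,12,20,30,42,56,72,90,110,132,156,182,210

steps = 5; useful = 80; efficiency = 80/80 = 1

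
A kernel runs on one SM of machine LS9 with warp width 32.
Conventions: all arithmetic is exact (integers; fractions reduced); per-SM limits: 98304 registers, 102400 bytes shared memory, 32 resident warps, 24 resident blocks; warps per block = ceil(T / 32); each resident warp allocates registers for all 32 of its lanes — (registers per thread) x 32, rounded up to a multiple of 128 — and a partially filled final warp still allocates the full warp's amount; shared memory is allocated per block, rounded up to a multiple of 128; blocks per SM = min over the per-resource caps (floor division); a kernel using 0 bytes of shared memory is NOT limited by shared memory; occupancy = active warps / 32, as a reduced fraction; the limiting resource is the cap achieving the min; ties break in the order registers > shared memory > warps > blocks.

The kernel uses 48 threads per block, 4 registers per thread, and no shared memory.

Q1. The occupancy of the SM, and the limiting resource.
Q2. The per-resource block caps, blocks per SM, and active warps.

Answer: occupancy 1, limited by warps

registers: 384 blocks
shared memory: no limit (kernel uses none)
warps: 16 blocks
blocks: 24 blocks

Answer: 16 blocks, 32 active warps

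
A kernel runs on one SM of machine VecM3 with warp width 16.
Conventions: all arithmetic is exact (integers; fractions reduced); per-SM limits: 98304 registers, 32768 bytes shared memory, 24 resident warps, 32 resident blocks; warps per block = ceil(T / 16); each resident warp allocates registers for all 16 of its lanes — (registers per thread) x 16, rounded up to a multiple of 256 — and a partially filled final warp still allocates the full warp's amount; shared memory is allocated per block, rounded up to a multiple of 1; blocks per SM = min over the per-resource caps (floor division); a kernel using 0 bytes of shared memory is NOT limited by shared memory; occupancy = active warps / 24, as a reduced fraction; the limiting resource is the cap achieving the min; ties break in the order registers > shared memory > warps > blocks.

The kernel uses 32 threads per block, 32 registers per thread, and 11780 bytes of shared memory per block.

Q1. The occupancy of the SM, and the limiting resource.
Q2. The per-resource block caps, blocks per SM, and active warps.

Answer: occupancy 1/6, limited by shared memory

registers: 96 blocks
shared memory: 2 blocks
warps: 12 blocks
blocks: 32 blocks

Answer: 2 blocks, 4 active warps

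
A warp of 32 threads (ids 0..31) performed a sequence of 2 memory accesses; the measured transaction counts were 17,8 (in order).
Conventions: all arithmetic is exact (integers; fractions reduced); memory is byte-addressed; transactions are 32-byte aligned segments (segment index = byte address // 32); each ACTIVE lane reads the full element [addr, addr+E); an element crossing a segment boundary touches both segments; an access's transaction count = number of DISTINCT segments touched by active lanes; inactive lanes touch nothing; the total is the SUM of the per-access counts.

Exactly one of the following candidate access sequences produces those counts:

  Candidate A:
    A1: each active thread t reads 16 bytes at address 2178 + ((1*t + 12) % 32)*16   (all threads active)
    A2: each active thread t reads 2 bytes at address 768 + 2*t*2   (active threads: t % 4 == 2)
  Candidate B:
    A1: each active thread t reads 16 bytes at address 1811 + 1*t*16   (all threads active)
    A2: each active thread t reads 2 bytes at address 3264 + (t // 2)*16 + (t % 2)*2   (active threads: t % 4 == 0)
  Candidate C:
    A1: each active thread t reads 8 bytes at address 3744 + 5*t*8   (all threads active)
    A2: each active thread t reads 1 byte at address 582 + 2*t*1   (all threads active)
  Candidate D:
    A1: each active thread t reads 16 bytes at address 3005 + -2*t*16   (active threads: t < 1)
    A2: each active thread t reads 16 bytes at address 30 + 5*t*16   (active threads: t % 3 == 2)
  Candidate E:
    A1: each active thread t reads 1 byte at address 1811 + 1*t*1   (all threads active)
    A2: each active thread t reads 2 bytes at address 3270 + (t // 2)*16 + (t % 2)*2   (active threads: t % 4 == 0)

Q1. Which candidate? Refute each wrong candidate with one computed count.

A: A2 gives 4 transactions, not 8
C: A1 gives 32 transactions, not 17
D: A1 gives 2 transactions, not 17
E: A1 gives 2 transactions, not 17
B: all counts match (17,8)

Answer: B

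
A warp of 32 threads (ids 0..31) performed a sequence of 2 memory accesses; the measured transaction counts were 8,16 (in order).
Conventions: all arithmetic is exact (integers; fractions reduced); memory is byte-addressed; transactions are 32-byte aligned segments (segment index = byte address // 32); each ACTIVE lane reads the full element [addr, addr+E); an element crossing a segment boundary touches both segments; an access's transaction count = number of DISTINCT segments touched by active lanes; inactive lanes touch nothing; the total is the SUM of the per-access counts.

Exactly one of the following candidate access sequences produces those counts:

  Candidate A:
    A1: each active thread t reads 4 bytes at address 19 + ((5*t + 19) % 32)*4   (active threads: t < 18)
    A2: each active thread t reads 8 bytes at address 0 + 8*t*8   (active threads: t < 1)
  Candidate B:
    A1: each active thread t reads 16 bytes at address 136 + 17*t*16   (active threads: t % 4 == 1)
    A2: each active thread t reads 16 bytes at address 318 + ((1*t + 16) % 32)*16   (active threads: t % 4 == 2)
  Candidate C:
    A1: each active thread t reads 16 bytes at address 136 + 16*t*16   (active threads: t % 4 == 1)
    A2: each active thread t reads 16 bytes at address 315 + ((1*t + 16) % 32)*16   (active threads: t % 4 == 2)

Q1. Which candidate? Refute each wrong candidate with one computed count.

A: A1 gives 5 transactions, not 8
B: A1 gives 16 transactions, not 8
C: all counts match (8,16)

Answer: C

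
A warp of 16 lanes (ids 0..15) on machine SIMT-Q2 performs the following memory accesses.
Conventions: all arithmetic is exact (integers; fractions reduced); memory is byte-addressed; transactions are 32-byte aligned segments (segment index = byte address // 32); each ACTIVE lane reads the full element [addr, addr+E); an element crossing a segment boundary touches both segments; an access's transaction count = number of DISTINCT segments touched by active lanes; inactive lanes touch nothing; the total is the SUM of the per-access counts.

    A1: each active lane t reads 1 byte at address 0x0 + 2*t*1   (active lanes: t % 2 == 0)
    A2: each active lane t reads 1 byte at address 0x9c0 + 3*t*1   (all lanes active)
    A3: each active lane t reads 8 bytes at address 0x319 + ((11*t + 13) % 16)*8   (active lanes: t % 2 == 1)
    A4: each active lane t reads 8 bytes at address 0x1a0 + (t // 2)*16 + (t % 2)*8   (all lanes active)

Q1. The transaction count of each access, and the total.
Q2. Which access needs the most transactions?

A1: 1 transaction
A2: 2 transactions
A3: 5 transactions
A4: 4 transactions

Answer: 1,2,5,4; total 12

Answer: A3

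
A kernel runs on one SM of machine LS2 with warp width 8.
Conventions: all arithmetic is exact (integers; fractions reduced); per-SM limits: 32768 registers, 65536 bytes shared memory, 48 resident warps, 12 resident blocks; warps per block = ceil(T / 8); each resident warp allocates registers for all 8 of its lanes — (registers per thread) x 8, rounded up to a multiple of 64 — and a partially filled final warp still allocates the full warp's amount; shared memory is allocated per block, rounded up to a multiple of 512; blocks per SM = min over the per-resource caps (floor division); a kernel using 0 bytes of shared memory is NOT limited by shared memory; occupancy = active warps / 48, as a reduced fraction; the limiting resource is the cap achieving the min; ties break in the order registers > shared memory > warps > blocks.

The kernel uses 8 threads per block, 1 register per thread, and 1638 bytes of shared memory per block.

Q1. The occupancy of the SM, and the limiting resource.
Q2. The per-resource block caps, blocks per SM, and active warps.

Answer: occupancy 1/4, limited by blocks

registers: 512 blocks
shared memory: 32 blocks
warps: 48 blocks
blocks: 12 blocks

Answer: 12 blocks, 12 active warps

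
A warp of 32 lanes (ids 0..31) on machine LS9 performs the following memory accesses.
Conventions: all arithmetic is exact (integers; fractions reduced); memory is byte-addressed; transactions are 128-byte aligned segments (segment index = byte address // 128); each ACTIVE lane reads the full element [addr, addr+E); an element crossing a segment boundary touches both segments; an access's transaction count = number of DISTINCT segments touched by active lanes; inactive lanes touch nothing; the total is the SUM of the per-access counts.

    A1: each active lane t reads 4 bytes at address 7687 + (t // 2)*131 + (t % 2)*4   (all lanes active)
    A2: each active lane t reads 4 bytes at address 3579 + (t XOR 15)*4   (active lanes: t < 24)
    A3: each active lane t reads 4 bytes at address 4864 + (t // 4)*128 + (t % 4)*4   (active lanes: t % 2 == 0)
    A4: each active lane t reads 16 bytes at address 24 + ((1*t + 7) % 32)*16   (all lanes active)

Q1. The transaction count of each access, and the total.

A1: 16 transactions
A2: 2 transactions
A3: 8 transactions
A4: 5 transactions

Answer: 16,2,8,5; total 31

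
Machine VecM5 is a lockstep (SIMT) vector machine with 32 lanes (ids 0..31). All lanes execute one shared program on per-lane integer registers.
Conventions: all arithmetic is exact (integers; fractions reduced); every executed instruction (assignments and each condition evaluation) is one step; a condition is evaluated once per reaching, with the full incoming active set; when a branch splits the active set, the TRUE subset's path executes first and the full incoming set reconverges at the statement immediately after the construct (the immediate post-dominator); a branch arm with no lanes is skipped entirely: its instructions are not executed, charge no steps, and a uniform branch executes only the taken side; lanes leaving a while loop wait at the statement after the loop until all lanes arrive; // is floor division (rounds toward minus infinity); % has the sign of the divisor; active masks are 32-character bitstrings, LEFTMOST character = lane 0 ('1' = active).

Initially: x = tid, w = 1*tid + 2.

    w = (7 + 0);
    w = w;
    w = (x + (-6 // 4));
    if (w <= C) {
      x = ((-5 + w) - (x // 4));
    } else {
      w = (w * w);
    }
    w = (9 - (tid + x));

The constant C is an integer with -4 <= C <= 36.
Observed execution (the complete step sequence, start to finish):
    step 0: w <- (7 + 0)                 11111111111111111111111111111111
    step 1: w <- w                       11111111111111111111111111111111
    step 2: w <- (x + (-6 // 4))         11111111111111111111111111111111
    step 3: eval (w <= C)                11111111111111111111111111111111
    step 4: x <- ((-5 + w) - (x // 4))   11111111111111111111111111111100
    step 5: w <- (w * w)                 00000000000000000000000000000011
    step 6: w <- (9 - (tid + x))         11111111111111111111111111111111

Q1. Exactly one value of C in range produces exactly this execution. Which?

Answer: C = 27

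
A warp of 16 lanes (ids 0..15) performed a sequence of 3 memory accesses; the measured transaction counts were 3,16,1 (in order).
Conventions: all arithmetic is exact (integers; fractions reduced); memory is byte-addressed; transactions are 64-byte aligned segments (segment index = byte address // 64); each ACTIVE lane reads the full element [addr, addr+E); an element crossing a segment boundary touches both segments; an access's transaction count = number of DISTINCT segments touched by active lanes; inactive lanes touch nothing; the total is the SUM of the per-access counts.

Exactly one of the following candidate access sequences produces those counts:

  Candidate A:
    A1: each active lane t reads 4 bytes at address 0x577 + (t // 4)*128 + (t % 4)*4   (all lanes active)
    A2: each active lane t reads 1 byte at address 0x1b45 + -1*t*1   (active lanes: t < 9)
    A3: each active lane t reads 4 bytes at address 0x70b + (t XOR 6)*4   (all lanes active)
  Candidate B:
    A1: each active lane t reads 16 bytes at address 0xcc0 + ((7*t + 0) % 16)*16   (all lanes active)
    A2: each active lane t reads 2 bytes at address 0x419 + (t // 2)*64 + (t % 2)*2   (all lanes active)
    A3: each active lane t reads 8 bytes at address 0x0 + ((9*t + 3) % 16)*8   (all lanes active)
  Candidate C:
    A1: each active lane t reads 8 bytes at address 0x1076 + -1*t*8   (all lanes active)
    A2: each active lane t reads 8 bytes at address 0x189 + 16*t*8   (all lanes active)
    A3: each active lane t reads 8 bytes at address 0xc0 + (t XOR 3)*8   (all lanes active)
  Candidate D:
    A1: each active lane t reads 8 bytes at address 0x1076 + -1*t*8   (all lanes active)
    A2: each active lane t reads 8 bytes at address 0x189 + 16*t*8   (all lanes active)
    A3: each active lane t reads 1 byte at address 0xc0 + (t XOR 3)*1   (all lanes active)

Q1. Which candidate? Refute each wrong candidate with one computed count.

A: A1 gives 8 transactions, not 3
B: A1 gives 4 transactions, not 3
C: A3 gives 2 transactions, not 1
D: all counts match (3,16,1)

Answer: D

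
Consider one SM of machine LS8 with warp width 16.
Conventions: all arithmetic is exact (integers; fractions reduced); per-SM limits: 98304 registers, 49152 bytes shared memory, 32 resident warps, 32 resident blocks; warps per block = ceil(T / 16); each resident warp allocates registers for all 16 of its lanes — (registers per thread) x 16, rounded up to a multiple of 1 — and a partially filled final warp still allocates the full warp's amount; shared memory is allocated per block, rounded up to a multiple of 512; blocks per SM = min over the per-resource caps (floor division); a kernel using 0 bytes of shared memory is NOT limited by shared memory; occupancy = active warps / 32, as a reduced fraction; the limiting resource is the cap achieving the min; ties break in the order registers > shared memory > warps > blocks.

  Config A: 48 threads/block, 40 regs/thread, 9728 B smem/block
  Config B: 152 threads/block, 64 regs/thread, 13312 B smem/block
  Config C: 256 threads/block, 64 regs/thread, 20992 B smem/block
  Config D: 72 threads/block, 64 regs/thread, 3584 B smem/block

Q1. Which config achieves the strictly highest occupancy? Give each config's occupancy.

occupancies: A 15/32, B 15/16, C 1, D 15/16

Answer: C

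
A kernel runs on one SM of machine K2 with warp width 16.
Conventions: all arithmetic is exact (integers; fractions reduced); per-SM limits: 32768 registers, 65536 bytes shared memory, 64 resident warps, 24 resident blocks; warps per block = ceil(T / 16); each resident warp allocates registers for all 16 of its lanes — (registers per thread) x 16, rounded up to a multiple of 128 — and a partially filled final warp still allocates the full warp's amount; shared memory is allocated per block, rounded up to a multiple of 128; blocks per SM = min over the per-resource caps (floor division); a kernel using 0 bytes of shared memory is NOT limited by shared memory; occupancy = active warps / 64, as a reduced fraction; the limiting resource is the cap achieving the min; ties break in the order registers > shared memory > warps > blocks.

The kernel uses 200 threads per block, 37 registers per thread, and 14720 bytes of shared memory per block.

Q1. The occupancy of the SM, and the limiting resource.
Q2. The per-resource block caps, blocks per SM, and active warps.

Answer: occupancy 39/64, limited by registers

registers: 3 blocks
shared memory: 4 blocks
warps: 4 blocks
blocks: 24 blocks

Answer: 3 blocks, 39 active warps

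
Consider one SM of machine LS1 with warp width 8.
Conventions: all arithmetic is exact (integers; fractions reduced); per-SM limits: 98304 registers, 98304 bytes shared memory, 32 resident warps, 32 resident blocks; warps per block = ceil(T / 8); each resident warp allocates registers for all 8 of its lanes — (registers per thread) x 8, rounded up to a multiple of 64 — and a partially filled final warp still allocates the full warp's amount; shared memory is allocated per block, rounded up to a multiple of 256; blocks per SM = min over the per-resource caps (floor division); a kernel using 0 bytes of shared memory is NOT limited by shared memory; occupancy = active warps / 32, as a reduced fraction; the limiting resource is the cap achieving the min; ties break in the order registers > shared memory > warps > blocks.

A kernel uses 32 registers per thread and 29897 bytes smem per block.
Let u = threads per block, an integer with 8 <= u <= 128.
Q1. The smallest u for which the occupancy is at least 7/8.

Answer: u = 73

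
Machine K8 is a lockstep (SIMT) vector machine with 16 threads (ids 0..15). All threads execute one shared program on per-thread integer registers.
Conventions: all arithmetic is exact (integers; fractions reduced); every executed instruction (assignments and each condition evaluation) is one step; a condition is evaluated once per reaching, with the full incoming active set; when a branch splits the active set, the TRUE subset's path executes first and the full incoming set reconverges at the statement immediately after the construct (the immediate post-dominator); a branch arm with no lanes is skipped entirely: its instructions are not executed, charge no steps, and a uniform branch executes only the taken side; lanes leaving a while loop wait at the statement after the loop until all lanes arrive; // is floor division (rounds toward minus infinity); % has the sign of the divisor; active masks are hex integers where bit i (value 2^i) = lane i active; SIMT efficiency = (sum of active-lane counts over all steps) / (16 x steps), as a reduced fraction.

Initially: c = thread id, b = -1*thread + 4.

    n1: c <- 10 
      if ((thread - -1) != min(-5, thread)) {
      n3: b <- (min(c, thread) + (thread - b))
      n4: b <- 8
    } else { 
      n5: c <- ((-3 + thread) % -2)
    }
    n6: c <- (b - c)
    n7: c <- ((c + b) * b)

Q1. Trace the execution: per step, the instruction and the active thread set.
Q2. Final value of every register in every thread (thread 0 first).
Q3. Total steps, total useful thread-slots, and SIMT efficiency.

step 0: c <- 10                      0xffff
step 1: eval ((thread - -1) != min(-5, thread)) 0xffff
step 2: b <- (min(c, thread) + (thread - b)) 0xffff
step 3: b <- 8                       0xffff
step 4: c <- (b - c)                 0xffff
step 5: c <- ((c + b) * b)           0xffff

Answer: 6 steps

c: 48,48,48,48,48,48,48,48,48,48,48,48,48,48,48,48
b: 8,8,8,8,8,8,8,8,8,8,8,8,8,8,8,8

steps = 6; useful = 96; efficiency = 96/96 = 1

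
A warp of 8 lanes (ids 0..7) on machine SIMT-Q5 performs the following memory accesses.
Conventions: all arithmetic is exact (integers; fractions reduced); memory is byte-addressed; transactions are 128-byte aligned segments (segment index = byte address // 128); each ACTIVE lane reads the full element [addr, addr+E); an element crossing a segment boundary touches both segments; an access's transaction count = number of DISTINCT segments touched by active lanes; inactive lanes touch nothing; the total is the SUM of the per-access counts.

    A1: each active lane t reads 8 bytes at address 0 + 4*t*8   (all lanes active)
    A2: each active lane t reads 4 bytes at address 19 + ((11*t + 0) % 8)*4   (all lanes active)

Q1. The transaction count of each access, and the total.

A1: 2 transactions
A2: 1 transaction

Answer: 2,1; total 3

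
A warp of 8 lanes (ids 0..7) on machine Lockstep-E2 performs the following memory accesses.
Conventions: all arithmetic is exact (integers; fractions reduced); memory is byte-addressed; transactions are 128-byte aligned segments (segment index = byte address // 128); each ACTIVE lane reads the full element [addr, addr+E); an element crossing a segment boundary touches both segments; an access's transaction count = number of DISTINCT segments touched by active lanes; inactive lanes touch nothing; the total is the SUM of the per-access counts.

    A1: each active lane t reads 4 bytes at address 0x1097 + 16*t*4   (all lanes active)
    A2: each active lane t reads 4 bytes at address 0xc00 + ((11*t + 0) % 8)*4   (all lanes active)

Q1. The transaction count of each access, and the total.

A1: 4 transactions
A2: 1 transaction

Answer: 4,1; total 5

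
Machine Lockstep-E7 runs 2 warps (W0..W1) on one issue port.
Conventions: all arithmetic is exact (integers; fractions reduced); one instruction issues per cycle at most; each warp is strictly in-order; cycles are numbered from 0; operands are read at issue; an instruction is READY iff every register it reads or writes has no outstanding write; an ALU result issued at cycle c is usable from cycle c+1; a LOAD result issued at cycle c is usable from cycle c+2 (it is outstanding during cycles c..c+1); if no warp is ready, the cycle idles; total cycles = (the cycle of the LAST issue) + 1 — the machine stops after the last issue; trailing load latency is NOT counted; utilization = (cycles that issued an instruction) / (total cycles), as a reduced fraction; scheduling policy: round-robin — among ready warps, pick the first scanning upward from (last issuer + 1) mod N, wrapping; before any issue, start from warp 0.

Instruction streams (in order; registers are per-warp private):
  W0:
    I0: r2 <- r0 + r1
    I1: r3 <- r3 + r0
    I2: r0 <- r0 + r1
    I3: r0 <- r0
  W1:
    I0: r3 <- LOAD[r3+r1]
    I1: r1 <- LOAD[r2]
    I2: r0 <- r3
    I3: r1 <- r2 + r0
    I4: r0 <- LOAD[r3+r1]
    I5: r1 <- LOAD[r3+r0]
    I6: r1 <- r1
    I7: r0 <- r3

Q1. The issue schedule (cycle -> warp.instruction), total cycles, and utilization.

cycle 0: W0.I0
cycle 1: W1.I0
cycle 2: W0.I1
cycle 3: W1.I1
cycle 4: W0.I2
cycle 5: W1.I2
cycle 6: W0.I3
cycle 7: W1.I3
cycle 8: W1.I4
cycle 9: idle
cycle 10: W1.I5
cycle 11: idle
cycle 12: W1.I6
cycle 13: W1.I7

Answer: 14 cycles, utilization 6/7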